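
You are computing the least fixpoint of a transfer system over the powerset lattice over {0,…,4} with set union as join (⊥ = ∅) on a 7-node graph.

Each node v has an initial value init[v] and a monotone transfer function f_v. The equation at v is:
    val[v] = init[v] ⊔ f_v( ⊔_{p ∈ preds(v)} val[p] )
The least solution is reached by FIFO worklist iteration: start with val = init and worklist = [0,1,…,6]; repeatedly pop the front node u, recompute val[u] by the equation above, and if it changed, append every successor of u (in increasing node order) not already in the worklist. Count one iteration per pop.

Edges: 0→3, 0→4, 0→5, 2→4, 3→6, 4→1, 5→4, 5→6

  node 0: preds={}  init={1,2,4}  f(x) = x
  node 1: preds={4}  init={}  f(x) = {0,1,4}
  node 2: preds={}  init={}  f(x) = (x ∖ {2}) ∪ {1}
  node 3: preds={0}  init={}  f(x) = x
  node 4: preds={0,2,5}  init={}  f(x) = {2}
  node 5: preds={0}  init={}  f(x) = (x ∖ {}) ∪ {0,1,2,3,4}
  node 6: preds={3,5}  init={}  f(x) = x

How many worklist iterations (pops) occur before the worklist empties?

Iteration log — 9 steps:
  step 1. node 0  ⊔preds={}  new={1,2,4}  stable
  step 2. node 1  ⊔preds={}  new={0,1,4}  old={}  +wl: 
  step 3. node 2  ⊔preds={}  new={1}  old={}  +wl: 
  step 4. node 3  ⊔preds={1,2,4}  new={1,2,4}  old={}  +wl: 
  step 5. node 4  ⊔preds={1,2,4}  new={2}  old={}  +wl: 1
  step 6. node 5  ⊔preds={1,2,4}  new={0,1,2,3,4}  old={}  +wl: 4
  step 7. node 6  ⊔preds={0,1,2,3,4}  new={0,1,2,3,4}  old={}  +wl: 
  step 8. node 1  ⊔preds={2}  new={0,1,4}  stable
  step 9. node 4  ⊔preds={0,1,2,3,4}  new={2}  stable

Least fixpoint reached:
  node 0: {1,2,4}
  node 1: {0,1,4}
  node 2: {1}
  node 3: {1,2,4}
  node 4: {2}
  node 5: {0,1,2,3,4}
  node 6: {0,1,2,3,4}

9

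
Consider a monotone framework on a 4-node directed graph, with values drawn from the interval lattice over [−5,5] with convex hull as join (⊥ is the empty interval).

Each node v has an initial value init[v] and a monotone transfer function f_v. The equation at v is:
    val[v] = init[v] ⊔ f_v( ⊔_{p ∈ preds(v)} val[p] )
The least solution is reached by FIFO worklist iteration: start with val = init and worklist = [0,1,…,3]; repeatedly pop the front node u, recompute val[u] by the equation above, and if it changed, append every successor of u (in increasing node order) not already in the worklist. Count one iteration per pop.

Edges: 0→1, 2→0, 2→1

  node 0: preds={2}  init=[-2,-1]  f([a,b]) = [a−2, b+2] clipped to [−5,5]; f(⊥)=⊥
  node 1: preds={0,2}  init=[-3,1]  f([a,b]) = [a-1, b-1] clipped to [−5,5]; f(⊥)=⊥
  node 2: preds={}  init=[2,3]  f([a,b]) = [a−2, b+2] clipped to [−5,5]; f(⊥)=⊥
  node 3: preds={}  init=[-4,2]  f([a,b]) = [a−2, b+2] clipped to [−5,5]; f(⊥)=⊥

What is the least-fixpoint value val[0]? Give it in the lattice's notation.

[-2,5]

Iteration log — 4 steps:
  step 1. node 0  ⊔preds=[2,3]  new=[-2,5]  old=[-2,-1]  +wl: 
  step 2. node 1  ⊔preds=[-2,5]  new=[-3,4]  old=[-3,1]  +wl: 
  step 3. node 2  ⊔preds=⊥  new=[2,3]  stable
  step 4. node 3  ⊔preds=⊥  new=[-4,2]  stable

Least fixpoint reached:
  node 0: [-2,5]
  node 1: [-3,4]
  node 2: [2,3]
  node 3: [-4,2]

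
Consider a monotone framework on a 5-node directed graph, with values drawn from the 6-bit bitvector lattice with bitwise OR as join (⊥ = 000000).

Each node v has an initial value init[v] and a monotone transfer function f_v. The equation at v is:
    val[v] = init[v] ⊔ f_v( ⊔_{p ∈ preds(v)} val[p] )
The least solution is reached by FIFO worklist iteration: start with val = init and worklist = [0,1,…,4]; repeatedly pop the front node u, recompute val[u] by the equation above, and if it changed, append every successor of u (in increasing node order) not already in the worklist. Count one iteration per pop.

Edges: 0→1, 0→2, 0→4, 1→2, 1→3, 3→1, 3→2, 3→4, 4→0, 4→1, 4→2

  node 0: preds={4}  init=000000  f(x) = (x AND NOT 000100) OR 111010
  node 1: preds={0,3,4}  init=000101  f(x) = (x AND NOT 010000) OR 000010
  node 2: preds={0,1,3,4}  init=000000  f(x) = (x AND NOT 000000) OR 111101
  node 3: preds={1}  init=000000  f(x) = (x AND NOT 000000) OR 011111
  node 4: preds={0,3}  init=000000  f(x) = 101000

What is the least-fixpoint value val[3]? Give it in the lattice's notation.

111111

Trace (8 dequeues):
  [1] u=0 | in 000000 | out 111010 | prev 000000 | push {}
  [2] u=1 | in 111010 | out 101111 | prev 000101 | push {}
  [3] u=2 | in 111111 | out 111111 | prev 000000 | push {}
  [4] u=3 | in 101111 | out 111111 | prev 000000 | push {1,2}
  [5] u=4 | in 111111 | out 101000 | prev 000000 | push {0}
  [6] u=1 | in 111111 | out 101111 | ==
  [7] u=2 | in 111111 | out 111111 | ==
  [8] u=0 | in 101000 | out 111010 | ==

Converged values:
  [0] 111010
  [1] 101111
  [2] 111111
  [3] 111111
  [4] 101000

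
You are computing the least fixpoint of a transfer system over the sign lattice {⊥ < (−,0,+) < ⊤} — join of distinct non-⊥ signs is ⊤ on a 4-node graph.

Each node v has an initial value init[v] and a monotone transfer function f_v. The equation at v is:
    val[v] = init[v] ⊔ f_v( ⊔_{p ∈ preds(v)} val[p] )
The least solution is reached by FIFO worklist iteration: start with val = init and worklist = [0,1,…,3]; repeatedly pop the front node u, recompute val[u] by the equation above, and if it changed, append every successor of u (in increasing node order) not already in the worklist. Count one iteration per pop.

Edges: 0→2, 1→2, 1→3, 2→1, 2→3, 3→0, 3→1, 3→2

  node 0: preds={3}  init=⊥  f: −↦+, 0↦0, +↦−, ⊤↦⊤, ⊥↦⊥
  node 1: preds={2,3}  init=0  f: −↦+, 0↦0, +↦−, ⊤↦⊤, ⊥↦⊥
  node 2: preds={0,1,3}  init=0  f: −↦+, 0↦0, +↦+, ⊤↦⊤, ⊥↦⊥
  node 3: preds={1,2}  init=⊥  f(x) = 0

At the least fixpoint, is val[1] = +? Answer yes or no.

no

Worklist (7 pops):
  #1 pop 0: in=⊥ → ⊥ (no change)
  #2 pop 1: in=0 → 0 (no change)
  #3 pop 2: in=0 → 0 (no change)
  #4 pop 3: in=0 → 0 (was ⊥); enqueue [0,1,2]
  #5 pop 0: in=0 → 0 (was ⊥); enqueue []
  #6 pop 1: in=0 → 0 (no change)
  #7 pop 2: in=0 → 0 (no change)

Fixpoint:
  val[0] = 0
  val[1] = 0
  val[2] = 0
  val[3] = 0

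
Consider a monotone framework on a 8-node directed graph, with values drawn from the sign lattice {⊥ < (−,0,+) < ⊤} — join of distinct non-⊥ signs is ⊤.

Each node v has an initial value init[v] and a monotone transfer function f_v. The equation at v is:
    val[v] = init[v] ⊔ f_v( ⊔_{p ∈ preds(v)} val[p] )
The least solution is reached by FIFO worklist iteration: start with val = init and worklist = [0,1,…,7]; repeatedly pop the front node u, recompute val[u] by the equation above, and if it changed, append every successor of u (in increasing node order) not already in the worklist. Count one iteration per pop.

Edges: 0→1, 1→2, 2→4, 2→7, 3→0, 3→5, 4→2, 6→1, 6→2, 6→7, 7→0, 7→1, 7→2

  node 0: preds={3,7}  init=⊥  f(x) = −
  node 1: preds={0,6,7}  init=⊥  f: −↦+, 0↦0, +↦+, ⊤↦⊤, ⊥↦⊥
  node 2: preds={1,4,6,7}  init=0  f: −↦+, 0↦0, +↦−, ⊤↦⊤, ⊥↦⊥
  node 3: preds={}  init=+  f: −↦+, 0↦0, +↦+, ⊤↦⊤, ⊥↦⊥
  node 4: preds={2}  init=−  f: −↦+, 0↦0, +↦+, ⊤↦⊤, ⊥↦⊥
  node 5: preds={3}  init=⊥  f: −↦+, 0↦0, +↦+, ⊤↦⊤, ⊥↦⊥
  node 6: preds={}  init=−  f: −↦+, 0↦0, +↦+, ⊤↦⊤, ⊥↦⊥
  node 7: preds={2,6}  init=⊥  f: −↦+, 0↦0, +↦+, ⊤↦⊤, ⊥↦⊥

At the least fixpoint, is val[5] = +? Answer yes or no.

Worklist (12 pops):
  #1 pop 0: in=+ → − (was ⊥); enqueue []
  #2 pop 1: in=− → + (was ⊥); enqueue []
  #3 pop 2: in=⊤ → ⊤ (was 0); enqueue []
  #4 pop 3: in=⊥ → + (no change)
  #5 pop 4: in=⊤ → ⊤ (was −); enqueue [2]
  #6 pop 5: in=+ → + (was ⊥); enqueue []
  #7 pop 6: in=⊥ → − (no change)
  #8 pop 7: in=⊤ → ⊤ (was ⊥); enqueue [0,1]
  #9 pop 2: in=⊤ → ⊤ (no change)
  #10 pop 0: in=⊤ → − (no change)
  #11 pop 1: in=⊤ → ⊤ (was +); enqueue [2]
  #12 pop 2: in=⊤ → ⊤ (no change)

Fixpoint:
  val[0] = −
  val[1] = ⊤
  val[2] = ⊤
  val[3] = +
  val[4] = ⊤
  val[5] = +
  val[6] = −
  val[7] = ⊤

yes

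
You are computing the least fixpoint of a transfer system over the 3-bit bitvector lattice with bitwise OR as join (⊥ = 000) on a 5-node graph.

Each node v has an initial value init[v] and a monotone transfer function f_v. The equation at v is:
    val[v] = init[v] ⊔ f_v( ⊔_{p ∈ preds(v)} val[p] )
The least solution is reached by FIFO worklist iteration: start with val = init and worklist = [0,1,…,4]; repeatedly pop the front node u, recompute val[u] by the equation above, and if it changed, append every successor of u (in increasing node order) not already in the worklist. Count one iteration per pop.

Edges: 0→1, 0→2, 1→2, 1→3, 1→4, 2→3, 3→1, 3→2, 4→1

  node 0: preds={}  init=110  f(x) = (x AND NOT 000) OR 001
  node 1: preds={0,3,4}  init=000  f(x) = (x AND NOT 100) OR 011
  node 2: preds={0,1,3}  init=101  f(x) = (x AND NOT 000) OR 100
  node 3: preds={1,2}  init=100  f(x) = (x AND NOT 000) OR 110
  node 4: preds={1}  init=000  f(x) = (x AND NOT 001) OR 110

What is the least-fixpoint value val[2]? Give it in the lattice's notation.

Iteration log — 7 steps:
  step 1. node 0  ⊔preds=000  new=111  old=110  +wl: 
  step 2. node 1  ⊔preds=111  new=011  old=000  +wl: 
  step 3. node 2  ⊔preds=111  new=111  old=101  +wl: 
  step 4. node 3  ⊔preds=111  new=111  old=100  +wl: 1,2
  step 5. node 4  ⊔preds=011  new=110  old=000  +wl: 
  step 6. node 1  ⊔preds=111  new=011  stable
  step 7. node 2  ⊔preds=111  new=111  stable

Least fixpoint reached:
  node 0: 111
  node 1: 011
  node 2: 111
  node 3: 111
  node 4: 110

111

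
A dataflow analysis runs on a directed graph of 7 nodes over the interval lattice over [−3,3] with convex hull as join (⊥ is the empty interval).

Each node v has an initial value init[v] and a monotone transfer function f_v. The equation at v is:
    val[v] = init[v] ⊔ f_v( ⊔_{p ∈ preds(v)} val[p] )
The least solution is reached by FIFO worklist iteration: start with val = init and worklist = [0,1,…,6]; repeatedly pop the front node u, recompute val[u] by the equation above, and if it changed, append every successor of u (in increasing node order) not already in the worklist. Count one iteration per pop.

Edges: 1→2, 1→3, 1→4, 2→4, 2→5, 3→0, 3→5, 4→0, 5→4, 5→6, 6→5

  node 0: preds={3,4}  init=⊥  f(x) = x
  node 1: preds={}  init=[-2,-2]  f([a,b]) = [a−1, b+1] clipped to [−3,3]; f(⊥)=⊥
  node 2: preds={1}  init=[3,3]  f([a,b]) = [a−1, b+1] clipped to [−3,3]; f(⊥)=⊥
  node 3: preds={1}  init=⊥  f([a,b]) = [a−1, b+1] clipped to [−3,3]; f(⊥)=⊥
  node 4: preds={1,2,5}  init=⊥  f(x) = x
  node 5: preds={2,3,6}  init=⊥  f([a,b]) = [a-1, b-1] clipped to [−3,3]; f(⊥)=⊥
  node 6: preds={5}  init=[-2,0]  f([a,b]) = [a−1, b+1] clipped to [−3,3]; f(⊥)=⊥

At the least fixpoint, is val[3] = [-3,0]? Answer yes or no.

Iteration log — 10 steps:
  step 1. node 0  ⊔preds=⊥  new=⊥  stable
  step 2. node 1  ⊔preds=⊥  new=[-2,-2]  stable
  step 3. node 2  ⊔preds=[-2,-2]  new=[-3,3]  old=[3,3]  +wl: 
  step 4. node 3  ⊔preds=[-2,-2]  new=[-3,-1]  old=⊥  +wl: 0
  step 5. node 4  ⊔preds=[-3,3]  new=[-3,3]  old=⊥  +wl: 
  step 6. node 5  ⊔preds=[-3,3]  new=[-3,2]  old=⊥  +wl: 4
  step 7. node 6  ⊔preds=[-3,2]  new=[-3,3]  old=[-2,0]  +wl: 5
  step 8. node 0  ⊔preds=[-3,3]  new=[-3,3]  old=⊥  +wl: 
  step 9. node 4  ⊔preds=[-3,3]  new=[-3,3]  stable
  step 10. node 5  ⊔preds=[-3,3]  new=[-3,2]  stable

Least fixpoint reached:
  node 0: [-3,3]
  node 1: [-2,-2]
  node 2: [-3,3]
  node 3: [-3,-1]
  node 4: [-3,3]
  node 5: [-3,2]
  node 6: [-3,3]

no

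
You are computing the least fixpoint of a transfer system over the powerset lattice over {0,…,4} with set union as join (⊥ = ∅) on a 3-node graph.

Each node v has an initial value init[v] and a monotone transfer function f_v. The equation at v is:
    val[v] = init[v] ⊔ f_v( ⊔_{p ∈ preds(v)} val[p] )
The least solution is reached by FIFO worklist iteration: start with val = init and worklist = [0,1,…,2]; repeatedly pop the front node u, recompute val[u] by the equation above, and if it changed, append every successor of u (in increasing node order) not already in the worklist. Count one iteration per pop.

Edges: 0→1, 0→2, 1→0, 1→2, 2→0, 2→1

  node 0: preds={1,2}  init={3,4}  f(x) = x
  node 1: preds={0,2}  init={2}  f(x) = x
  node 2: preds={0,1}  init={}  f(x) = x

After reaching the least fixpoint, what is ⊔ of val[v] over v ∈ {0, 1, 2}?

Worklist (5 pops):
  #1 pop 0: in={2} → {2,3,4} (was {3,4}); enqueue []
  #2 pop 1: in={2,3,4} → {2,3,4} (was {2}); enqueue [0]
  #3 pop 2: in={2,3,4} → {2,3,4} (was {}); enqueue [1]
  #4 pop 0: in={2,3,4} → {2,3,4} (no change)
  #5 pop 1: in={2,3,4} → {2,3,4} (no change)

Fixpoint:
  val[0] = {2,3,4}
  val[1] = {2,3,4}
  val[2] = {2,3,4}

{2,3,4}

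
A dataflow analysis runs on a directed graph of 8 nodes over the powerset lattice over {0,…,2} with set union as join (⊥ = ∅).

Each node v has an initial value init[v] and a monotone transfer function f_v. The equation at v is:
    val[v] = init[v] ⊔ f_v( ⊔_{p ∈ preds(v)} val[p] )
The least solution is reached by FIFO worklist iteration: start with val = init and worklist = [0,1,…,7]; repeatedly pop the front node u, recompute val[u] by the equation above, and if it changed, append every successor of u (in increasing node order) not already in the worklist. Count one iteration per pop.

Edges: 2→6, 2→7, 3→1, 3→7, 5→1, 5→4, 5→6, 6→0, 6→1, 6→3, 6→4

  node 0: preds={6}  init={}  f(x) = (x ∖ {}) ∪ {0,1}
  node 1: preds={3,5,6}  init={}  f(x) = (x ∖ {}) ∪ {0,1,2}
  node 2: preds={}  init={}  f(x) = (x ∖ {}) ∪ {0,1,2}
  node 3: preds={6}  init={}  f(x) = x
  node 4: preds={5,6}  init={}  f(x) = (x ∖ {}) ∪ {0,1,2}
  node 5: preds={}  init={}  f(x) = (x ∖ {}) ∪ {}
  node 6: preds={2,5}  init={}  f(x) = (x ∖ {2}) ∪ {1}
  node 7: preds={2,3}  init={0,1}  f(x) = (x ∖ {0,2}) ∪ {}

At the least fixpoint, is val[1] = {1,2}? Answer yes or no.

Worklist (14 pops):
  #1 pop 0: in={} → {0,1} (was {}); enqueue []
  #2 pop 1: in={} → {0,1,2} (was {}); enqueue []
  #3 pop 2: in={} → {0,1,2} (was {}); enqueue []
  #4 pop 3: in={} → {} (no change)
  #5 pop 4: in={} → {0,1,2} (was {}); enqueue []
  #6 pop 5: in={} → {} (no change)
  #7 pop 6: in={0,1,2} → {0,1} (was {}); enqueue [0,1,3,4]
  #8 pop 7: in={0,1,2} → {0,1} (no change)
  #9 pop 0: in={0,1} → {0,1} (no change)
  #10 pop 1: in={0,1} → {0,1,2} (no change)
  #11 pop 3: in={0,1} → {0,1} (was {}); enqueue [1,7]
  #12 pop 4: in={0,1} → {0,1,2} (no change)
  #13 pop 1: in={0,1} → {0,1,2} (no change)
  #14 pop 7: in={0,1,2} → {0,1} (no change)

Fixpoint:
  val[0] = {0,1}
  val[1] = {0,1,2}
  val[2] = {0,1,2}
  val[3] = {0,1}
  val[4] = {0,1,2}
  val[5] = {}
  val[6] = {0,1}
  val[7] = {0,1}

no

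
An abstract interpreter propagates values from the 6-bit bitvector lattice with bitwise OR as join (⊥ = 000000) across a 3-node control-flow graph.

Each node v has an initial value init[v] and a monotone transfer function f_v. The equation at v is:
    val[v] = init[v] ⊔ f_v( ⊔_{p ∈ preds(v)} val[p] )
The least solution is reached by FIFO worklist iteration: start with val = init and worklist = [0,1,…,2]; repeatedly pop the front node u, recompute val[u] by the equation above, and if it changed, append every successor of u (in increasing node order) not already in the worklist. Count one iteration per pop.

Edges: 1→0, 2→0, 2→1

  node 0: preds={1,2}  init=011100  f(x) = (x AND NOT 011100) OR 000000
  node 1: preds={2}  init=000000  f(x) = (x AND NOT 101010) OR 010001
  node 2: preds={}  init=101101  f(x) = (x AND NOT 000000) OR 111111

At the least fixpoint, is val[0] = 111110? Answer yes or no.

Worklist (5 pops):
  #1 pop 0: in=101101 → 111101 (was 011100); enqueue []
  #2 pop 1: in=101101 → 010101 (was 000000); enqueue [0]
  #3 pop 2: in=000000 → 111111 (was 101101); enqueue [1]
  #4 pop 0: in=111111 → 111111 (was 111101); enqueue []
  #5 pop 1: in=111111 → 010101 (no change)

Fixpoint:
  val[0] = 111111
  val[1] = 010101
  val[2] = 111111

no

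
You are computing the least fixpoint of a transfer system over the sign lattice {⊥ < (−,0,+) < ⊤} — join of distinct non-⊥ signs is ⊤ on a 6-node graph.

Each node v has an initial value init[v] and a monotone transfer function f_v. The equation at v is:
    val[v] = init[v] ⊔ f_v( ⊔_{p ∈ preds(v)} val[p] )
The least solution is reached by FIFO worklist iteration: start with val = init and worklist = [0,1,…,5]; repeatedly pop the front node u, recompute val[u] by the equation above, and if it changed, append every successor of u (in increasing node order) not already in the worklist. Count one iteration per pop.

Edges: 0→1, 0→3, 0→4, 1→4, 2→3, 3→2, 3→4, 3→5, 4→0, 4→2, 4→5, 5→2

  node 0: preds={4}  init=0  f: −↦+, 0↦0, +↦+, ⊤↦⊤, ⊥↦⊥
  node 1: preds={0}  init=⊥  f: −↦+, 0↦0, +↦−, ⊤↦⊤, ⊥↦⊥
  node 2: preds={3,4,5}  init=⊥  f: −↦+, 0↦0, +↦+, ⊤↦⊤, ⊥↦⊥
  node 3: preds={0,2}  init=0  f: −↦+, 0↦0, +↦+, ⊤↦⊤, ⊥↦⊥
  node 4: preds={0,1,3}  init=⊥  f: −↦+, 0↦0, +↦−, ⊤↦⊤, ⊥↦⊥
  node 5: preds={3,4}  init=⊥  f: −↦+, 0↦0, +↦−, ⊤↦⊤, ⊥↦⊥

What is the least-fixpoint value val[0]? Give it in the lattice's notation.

Worklist (8 pops):
  #1 pop 0: in=⊥ → 0 (no change)
  #2 pop 1: in=0 → 0 (was ⊥); enqueue []
  #3 pop 2: in=0 → 0 (was ⊥); enqueue []
  #4 pop 3: in=0 → 0 (no change)
  #5 pop 4: in=0 → 0 (was ⊥); enqueue [0,2]
  #6 pop 5: in=0 → 0 (was ⊥); enqueue []
  #7 pop 0: in=0 → 0 (no change)
  #8 pop 2: in=0 → 0 (no change)

Fixpoint:
  val[0] = 0
  val[1] = 0
  val[2] = 0
  val[3] = 0
  val[4] = 0
  val[5] = 0

0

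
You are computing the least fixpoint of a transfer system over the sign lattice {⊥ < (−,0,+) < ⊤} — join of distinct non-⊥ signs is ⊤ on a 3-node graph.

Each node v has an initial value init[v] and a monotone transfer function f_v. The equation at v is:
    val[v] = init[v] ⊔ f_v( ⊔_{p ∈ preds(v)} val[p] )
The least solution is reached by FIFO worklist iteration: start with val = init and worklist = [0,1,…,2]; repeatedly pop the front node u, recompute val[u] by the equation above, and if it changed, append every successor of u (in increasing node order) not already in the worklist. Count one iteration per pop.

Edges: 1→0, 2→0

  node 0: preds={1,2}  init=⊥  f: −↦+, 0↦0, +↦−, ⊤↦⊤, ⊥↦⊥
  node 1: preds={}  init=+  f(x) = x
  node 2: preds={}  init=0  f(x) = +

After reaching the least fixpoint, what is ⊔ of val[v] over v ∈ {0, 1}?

⊤

Trace (4 dequeues):
  [1] u=0 | in ⊤ | out ⊤ | prev ⊥ | push {}
  [2] u=1 | in ⊥ | out + | ==
  [3] u=2 | in ⊥ | out ⊤ | prev 0 | push {0}
  [4] u=0 | in ⊤ | out ⊤ | ==

Converged values:
  [0] ⊤
  [1] +
  [2] ⊤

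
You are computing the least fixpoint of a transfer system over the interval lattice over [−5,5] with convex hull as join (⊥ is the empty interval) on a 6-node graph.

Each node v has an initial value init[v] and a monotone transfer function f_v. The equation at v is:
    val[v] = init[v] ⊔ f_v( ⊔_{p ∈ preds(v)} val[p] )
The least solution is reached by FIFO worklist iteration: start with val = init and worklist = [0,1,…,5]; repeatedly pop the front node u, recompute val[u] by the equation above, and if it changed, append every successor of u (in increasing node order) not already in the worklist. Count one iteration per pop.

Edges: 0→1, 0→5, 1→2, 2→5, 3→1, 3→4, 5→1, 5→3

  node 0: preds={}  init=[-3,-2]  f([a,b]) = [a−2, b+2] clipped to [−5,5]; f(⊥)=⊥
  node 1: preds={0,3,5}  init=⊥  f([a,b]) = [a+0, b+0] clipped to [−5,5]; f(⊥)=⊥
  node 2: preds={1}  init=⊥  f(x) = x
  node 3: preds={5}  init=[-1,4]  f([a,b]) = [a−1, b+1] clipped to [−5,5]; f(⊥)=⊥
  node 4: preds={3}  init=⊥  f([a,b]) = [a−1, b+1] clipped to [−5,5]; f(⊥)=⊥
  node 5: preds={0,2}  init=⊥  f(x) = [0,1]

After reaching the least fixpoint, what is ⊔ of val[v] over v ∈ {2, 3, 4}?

[-3,5]

Worklist (8 pops):
  #1 pop 0: in=⊥ → [-3,-2] (no change)
  #2 pop 1: in=[-3,4] → [-3,4] (was ⊥); enqueue []
  #3 pop 2: in=[-3,4] → [-3,4] (was ⊥); enqueue []
  #4 pop 3: in=⊥ → [-1,4] (no change)
  #5 pop 4: in=[-1,4] → [-2,5] (was ⊥); enqueue []
  #6 pop 5: in=[-3,4] → [0,1] (was ⊥); enqueue [1,3]
  #7 pop 1: in=[-3,4] → [-3,4] (no change)
  #8 pop 3: in=[0,1] → [-1,4] (no change)

Fixpoint:
  val[0] = [-3,-2]
  val[1] = [-3,4]
  val[2] = [-3,4]
  val[3] = [-1,4]
  val[4] = [-2,5]
  val[5] = [0,1]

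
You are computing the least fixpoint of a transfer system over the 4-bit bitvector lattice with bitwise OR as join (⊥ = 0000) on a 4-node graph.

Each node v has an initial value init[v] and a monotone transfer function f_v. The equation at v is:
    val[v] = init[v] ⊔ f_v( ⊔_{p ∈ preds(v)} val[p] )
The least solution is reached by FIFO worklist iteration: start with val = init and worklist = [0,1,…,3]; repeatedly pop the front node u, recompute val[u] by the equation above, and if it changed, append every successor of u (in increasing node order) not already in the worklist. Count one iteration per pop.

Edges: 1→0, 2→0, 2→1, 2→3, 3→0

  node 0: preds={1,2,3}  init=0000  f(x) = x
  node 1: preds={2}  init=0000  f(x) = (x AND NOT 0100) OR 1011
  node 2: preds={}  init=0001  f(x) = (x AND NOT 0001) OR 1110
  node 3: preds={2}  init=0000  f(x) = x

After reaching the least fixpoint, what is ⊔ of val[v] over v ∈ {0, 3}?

1111

Iteration log — 6 steps:
  step 1. node 0  ⊔preds=0001  new=0001  old=0000  +wl: 
  step 2. node 1  ⊔preds=0001  new=1011  old=0000  +wl: 0
  step 3. node 2  ⊔preds=0000  new=1111  old=0001  +wl: 1
  step 4. node 3  ⊔preds=1111  new=1111  old=0000  +wl: 
  step 5. node 0  ⊔preds=1111  new=1111  old=0001  +wl: 
  step 6. node 1  ⊔preds=1111  new=1011  stable

Least fixpoint reached:
  node 0: 1111
  node 1: 1011
  node 2: 1111
  node 3: 1111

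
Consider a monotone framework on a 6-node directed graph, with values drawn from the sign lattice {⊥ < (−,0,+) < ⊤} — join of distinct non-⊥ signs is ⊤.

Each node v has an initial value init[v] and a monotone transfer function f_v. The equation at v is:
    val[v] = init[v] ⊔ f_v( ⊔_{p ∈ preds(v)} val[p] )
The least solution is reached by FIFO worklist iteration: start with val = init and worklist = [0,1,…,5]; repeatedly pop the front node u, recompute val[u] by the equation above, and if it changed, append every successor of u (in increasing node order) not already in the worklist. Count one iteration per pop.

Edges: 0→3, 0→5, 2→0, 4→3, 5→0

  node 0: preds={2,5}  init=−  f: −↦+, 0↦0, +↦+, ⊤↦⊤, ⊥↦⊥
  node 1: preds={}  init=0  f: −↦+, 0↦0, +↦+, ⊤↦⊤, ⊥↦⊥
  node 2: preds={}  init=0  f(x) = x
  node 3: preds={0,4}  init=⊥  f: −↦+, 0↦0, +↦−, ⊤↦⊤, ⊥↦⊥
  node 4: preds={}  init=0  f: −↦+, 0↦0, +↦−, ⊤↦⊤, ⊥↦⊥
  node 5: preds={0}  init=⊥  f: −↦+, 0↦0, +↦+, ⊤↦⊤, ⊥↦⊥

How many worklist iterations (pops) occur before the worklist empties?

7

Trace (7 dequeues):
  [1] u=0 | in 0 | out ⊤ | prev − | push {}
  [2] u=1 | in ⊥ | out 0 | ==
  [3] u=2 | in ⊥ | out 0 | ==
  [4] u=3 | in ⊤ | out ⊤ | prev ⊥ | push {}
  [5] u=4 | in ⊥ | out 0 | ==
  [6] u=5 | in ⊤ | out ⊤ | prev ⊥ | push {0}
  [7] u=0 | in ⊤ | out ⊤ | ==

Converged values:
  [0] ⊤
  [1] 0
  [2] 0
  [3] ⊤
  [4] 0
  [5] ⊤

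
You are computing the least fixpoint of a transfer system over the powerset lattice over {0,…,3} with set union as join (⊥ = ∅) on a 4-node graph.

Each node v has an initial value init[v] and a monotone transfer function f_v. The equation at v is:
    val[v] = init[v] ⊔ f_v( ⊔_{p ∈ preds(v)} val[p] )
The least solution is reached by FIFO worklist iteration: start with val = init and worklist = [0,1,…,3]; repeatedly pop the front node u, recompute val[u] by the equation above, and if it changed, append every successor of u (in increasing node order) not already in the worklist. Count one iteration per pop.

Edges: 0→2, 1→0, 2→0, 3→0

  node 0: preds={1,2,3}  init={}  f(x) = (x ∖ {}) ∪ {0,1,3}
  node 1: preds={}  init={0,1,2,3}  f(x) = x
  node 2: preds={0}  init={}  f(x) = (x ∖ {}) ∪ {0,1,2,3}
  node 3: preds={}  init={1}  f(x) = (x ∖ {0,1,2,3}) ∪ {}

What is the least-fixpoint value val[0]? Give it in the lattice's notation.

Trace (5 dequeues):
  [1] u=0 | in {0,1,2,3} | out {0,1,2,3} | prev {} | push {}
  [2] u=1 | in {} | out {0,1,2,3} | ==
  [3] u=2 | in {0,1,2,3} | out {0,1,2,3} | prev {} | push {0}
  [4] u=3 | in {} | out {1} | ==
  [5] u=0 | in {0,1,2,3} | out {0,1,2,3} | ==

Converged values:
  [0] {0,1,2,3}
  [1] {0,1,2,3}
  [2] {0,1,2,3}
  [3] {1}

{0,1,2,3}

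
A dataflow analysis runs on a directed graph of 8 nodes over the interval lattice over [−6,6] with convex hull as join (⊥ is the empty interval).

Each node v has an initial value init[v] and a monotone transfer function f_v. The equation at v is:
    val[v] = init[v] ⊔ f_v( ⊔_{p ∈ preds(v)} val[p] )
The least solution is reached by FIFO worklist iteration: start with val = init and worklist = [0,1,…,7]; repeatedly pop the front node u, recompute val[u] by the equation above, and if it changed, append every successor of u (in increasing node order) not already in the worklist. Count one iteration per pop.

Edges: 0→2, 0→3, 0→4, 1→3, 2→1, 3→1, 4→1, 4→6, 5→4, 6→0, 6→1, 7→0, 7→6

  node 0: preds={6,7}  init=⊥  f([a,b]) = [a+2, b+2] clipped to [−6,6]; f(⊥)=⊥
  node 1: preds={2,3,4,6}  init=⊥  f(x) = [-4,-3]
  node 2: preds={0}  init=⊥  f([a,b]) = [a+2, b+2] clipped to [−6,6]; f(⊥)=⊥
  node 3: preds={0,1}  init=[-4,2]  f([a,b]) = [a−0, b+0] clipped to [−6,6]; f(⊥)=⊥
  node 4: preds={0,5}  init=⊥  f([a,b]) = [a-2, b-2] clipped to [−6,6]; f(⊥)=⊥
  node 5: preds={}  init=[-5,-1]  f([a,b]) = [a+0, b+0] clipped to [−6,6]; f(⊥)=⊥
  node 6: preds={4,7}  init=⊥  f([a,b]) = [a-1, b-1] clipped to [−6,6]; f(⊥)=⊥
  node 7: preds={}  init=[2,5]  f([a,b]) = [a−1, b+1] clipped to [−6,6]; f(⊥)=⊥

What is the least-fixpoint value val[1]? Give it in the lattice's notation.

Iteration log — 14 steps:
  step 1. node 0  ⊔preds=[2,5]  new=[4,6]  old=⊥  +wl: 
  step 2. node 1  ⊔preds=[-4,2]  new=[-4,-3]  old=⊥  +wl: 
  step 3. node 2  ⊔preds=[4,6]  new=[6,6]  old=⊥  +wl: 1
  step 4. node 3  ⊔preds=[-4,6]  new=[-4,6]  old=[-4,2]  +wl: 
  step 5. node 4  ⊔preds=[-5,6]  new=[-6,4]  old=⊥  +wl: 
  step 6. node 5  ⊔preds=⊥  new=[-5,-1]  stable
  step 7. node 6  ⊔preds=[-6,5]  new=[-6,4]  old=⊥  +wl: 0
  step 8. node 7  ⊔preds=⊥  new=[2,5]  stable
  step 9. node 1  ⊔preds=[-6,6]  new=[-4,-3]  stable
  step 10. node 0  ⊔preds=[-6,5]  new=[-4,6]  old=[4,6]  +wl: 2,3,4
  step 11. node 2  ⊔preds=[-4,6]  new=[-2,6]  old=[6,6]  +wl: 1
  step 12. node 3  ⊔preds=[-4,6]  new=[-4,6]  stable
  step 13. node 4  ⊔preds=[-5,6]  new=[-6,4]  stable
  step 14. node 1  ⊔preds=[-6,6]  new=[-4,-3]  stable

Least fixpoint reached:
  node 0: [-4,6]
  node 1: [-4,-3]
  node 2: [-2,6]
  node 3: [-4,6]
  node 4: [-6,4]
  node 5: [-5,-1]
  node 6: [-6,4]
  node 7: [2,5]

[-4,-3]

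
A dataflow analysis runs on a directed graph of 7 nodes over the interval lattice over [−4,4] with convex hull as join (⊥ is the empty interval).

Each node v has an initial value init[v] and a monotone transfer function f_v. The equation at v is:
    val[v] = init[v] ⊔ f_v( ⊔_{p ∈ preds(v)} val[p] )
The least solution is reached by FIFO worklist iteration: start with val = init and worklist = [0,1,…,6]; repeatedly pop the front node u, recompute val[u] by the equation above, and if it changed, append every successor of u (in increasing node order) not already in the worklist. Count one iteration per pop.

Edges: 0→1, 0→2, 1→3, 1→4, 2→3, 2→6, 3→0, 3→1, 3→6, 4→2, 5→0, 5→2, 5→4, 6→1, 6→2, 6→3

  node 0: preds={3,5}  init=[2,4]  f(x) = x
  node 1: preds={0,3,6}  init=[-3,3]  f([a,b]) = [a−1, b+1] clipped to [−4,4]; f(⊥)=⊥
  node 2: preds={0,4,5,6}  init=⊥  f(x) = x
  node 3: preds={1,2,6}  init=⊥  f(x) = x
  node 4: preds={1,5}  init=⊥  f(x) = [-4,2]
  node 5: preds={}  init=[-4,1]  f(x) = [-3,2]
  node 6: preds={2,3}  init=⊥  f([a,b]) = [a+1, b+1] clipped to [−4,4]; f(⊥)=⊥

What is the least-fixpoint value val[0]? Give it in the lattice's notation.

Worklist (12 pops):
  #1 pop 0: in=[-4,1] → [-4,4] (was [2,4]); enqueue []
  #2 pop 1: in=[-4,4] → [-4,4] (was [-3,3]); enqueue []
  #3 pop 2: in=[-4,4] → [-4,4] (was ⊥); enqueue []
  #4 pop 3: in=[-4,4] → [-4,4] (was ⊥); enqueue [0,1]
  #5 pop 4: in=[-4,4] → [-4,2] (was ⊥); enqueue [2]
  #6 pop 5: in=⊥ → [-4,2] (was [-4,1]); enqueue [4]
  #7 pop 6: in=[-4,4] → [-3,4] (was ⊥); enqueue [3]
  #8 pop 0: in=[-4,4] → [-4,4] (no change)
  #9 pop 1: in=[-4,4] → [-4,4] (no change)
  #10 pop 2: in=[-4,4] → [-4,4] (no change)
  #11 pop 4: in=[-4,4] → [-4,2] (no change)
  #12 pop 3: in=[-4,4] → [-4,4] (no change)

Fixpoint:
  val[0] = [-4,4]
  val[1] = [-4,4]
  val[2] = [-4,4]
  val[3] = [-4,4]
  val[4] = [-4,2]
  val[5] = [-4,2]
  val[6] = [-3,4]

[-4,4]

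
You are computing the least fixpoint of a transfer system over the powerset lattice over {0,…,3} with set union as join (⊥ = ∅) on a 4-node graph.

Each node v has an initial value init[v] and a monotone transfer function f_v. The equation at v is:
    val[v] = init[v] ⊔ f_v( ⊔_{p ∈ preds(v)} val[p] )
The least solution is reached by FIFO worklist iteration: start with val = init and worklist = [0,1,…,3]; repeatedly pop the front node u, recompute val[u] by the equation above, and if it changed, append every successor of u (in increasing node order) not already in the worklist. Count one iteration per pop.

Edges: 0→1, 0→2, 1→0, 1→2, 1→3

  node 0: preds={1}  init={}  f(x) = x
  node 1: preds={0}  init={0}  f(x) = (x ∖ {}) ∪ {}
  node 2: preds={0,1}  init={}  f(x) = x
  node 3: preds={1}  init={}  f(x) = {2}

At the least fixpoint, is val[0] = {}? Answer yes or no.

no

Worklist (4 pops):
  #1 pop 0: in={0} → {0} (was {}); enqueue []
  #2 pop 1: in={0} → {0} (no change)
  #3 pop 2: in={0} → {0} (was {}); enqueue []
  #4 pop 3: in={0} → {2} (was {}); enqueue []

Fixpoint:
  val[0] = {0}
  val[1] = {0}
  val[2] = {0}
  val[3] = {2}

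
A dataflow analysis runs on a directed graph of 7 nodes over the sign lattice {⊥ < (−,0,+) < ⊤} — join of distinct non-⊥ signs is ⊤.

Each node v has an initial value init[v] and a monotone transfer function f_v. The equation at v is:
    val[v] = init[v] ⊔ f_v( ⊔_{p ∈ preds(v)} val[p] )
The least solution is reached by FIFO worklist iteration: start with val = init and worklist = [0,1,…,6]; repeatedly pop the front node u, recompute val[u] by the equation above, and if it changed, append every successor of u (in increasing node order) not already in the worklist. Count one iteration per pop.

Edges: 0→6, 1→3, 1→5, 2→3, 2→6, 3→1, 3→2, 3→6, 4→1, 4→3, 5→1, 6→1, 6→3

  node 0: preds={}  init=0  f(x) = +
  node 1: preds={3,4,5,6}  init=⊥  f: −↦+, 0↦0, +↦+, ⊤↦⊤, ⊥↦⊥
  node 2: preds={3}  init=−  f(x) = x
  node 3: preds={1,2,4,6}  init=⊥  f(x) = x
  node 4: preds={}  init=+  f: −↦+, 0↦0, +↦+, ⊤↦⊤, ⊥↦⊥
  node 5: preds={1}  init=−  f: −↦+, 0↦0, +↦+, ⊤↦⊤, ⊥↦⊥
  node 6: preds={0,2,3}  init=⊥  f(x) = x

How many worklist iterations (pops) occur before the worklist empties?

11

Trace (11 dequeues):
  [1] u=0 | in ⊥ | out ⊤ | prev 0 | push {}
  [2] u=1 | in ⊤ | out ⊤ | prev ⊥ | push {}
  [3] u=2 | in ⊥ | out − | ==
  [4] u=3 | in ⊤ | out ⊤ | prev ⊥ | push {1,2}
  [5] u=4 | in ⊥ | out + | ==
  [6] u=5 | in ⊤ | out ⊤ | prev − | push {}
  [7] u=6 | in ⊤ | out ⊤ | prev ⊥ | push {3}
  [8] u=1 | in ⊤ | out ⊤ | ==
  [9] u=2 | in ⊤ | out ⊤ | prev − | push {6}
  [10] u=3 | in ⊤ | out ⊤ | ==
  [11] u=6 | in ⊤ | out ⊤ | ==

Converged values:
  [0] ⊤
  [1] ⊤
  [2] ⊤
  [3] ⊤
  [4] +
  [5] ⊤
  [6] ⊤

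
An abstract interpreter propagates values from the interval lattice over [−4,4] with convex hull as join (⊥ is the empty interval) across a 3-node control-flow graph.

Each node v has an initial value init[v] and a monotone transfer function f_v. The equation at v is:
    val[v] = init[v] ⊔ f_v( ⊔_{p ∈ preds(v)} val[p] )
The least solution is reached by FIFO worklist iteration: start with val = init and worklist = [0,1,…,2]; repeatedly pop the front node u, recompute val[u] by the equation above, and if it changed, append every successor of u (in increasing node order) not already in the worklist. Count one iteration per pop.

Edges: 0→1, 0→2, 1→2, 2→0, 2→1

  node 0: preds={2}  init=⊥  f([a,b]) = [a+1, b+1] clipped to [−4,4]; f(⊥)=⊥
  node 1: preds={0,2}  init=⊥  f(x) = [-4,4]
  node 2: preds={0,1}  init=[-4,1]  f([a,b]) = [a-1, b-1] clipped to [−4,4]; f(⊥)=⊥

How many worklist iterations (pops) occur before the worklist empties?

6

Worklist (6 pops):
  #1 pop 0: in=[-4,1] → [-3,2] (was ⊥); enqueue []
  #2 pop 1: in=[-4,2] → [-4,4] (was ⊥); enqueue []
  #3 pop 2: in=[-4,4] → [-4,3] (was [-4,1]); enqueue [0,1]
  #4 pop 0: in=[-4,3] → [-3,4] (was [-3,2]); enqueue [2]
  #5 pop 1: in=[-4,4] → [-4,4] (no change)
  #6 pop 2: in=[-4,4] → [-4,3] (no change)

Fixpoint:
  val[0] = [-3,4]
  val[1] = [-4,4]
  val[2] = [-4,3]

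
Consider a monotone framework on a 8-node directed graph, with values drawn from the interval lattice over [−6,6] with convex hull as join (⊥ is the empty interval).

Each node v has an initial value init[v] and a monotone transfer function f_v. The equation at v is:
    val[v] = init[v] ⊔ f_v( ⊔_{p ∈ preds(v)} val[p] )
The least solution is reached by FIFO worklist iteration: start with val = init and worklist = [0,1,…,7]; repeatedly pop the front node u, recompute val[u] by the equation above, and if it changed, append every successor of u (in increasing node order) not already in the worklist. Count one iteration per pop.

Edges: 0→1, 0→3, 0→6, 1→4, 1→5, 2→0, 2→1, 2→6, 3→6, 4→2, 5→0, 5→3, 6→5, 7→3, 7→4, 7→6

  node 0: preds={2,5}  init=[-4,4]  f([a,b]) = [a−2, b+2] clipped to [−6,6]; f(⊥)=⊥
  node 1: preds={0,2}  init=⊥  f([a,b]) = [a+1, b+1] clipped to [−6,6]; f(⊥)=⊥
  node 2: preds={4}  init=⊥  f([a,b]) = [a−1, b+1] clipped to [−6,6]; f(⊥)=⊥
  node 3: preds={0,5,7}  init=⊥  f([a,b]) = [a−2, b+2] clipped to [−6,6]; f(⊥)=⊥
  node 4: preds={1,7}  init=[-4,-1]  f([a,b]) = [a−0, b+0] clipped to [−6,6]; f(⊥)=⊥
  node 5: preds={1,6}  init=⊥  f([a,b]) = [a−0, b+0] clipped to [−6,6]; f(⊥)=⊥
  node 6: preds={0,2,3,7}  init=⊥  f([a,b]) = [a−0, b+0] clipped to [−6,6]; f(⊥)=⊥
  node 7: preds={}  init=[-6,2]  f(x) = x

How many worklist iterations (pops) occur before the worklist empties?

Iteration log — 19 steps:
  step 1. node 0  ⊔preds=⊥  new=[-4,4]  stable
  step 2. node 1  ⊔preds=[-4,4]  new=[-3,5]  old=⊥  +wl: 
  step 3. node 2  ⊔preds=[-4,-1]  new=[-5,0]  old=⊥  +wl: 0,1
  step 4. node 3  ⊔preds=[-6,4]  new=[-6,6]  old=⊥  +wl: 
  step 5. node 4  ⊔preds=[-6,5]  new=[-6,5]  old=[-4,-1]  +wl: 2
  step 6. node 5  ⊔preds=[-3,5]  new=[-3,5]  old=⊥  +wl: 3
  step 7. node 6  ⊔preds=[-6,6]  new=[-6,6]  old=⊥  +wl: 5
  step 8. node 7  ⊔preds=⊥  new=[-6,2]  stable
  step 9. node 0  ⊔preds=[-5,5]  new=[-6,6]  old=[-4,4]  +wl: 6
  step 10. node 1  ⊔preds=[-6,6]  new=[-5,6]  old=[-3,5]  +wl: 4
  step 11. node 2  ⊔preds=[-6,5]  new=[-6,6]  old=[-5,0]  +wl: 0,1
  step 12. node 3  ⊔preds=[-6,6]  new=[-6,6]  stable
  step 13. node 5  ⊔preds=[-6,6]  new=[-6,6]  old=[-3,5]  +wl: 3
  step 14. node 6  ⊔preds=[-6,6]  new=[-6,6]  stable
  step 15. node 4  ⊔preds=[-6,6]  new=[-6,6]  old=[-6,5]  +wl: 2
  step 16. node 0  ⊔preds=[-6,6]  new=[-6,6]  stable
  step 17. node 1  ⊔preds=[-6,6]  new=[-5,6]  stable
  step 18. node 3  ⊔preds=[-6,6]  new=[-6,6]  stable
  step 19. node 2  ⊔preds=[-6,6]  new=[-6,6]  stable

Least fixpoint reached:
  node 0: [-6,6]
  node 1: [-5,6]
  node 2: [-6,6]
  node 3: [-6,6]
  node 4: [-6,6]
  node 5: [-6,6]
  node 6: [-6,6]
  node 7: [-6,2]

19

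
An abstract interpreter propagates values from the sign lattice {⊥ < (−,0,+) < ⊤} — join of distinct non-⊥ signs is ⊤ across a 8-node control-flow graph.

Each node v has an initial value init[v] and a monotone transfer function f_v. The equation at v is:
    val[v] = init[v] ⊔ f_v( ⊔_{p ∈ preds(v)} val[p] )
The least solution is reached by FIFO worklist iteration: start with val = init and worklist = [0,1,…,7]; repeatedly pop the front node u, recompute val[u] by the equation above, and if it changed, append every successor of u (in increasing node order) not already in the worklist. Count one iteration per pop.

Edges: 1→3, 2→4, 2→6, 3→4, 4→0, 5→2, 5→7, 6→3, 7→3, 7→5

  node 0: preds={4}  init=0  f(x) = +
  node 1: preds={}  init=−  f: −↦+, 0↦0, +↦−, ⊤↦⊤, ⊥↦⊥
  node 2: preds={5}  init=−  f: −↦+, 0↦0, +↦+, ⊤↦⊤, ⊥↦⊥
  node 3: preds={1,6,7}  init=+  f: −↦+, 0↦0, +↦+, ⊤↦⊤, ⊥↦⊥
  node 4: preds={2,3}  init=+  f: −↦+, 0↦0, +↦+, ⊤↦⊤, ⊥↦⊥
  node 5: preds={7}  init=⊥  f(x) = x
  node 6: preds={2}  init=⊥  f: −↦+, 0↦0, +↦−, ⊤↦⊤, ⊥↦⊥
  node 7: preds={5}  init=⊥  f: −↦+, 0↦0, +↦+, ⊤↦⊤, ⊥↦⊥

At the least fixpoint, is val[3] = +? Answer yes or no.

Iteration log — 11 steps:
  step 1. node 0  ⊔preds=+  new=⊤  old=0  +wl: 
  step 2. node 1  ⊔preds=⊥  new=−  stable
  step 3. node 2  ⊔preds=⊥  new=−  stable
  step 4. node 3  ⊔preds=−  new=+  stable
  step 5. node 4  ⊔preds=⊤  new=⊤  old=+  +wl: 0
  step 6. node 5  ⊔preds=⊥  new=⊥  stable
  step 7. node 6  ⊔preds=−  new=+  old=⊥  +wl: 3
  step 8. node 7  ⊔preds=⊥  new=⊥  stable
  step 9. node 0  ⊔preds=⊤  new=⊤  stable
  step 10. node 3  ⊔preds=⊤  new=⊤  old=+  +wl: 4
  step 11. node 4  ⊔preds=⊤  new=⊤  stable

Least fixpoint reached:
  node 0: ⊤
  node 1: −
  node 2: −
  node 3: ⊤
  node 4: ⊤
  node 5: ⊥
  node 6: +
  node 7: ⊥

no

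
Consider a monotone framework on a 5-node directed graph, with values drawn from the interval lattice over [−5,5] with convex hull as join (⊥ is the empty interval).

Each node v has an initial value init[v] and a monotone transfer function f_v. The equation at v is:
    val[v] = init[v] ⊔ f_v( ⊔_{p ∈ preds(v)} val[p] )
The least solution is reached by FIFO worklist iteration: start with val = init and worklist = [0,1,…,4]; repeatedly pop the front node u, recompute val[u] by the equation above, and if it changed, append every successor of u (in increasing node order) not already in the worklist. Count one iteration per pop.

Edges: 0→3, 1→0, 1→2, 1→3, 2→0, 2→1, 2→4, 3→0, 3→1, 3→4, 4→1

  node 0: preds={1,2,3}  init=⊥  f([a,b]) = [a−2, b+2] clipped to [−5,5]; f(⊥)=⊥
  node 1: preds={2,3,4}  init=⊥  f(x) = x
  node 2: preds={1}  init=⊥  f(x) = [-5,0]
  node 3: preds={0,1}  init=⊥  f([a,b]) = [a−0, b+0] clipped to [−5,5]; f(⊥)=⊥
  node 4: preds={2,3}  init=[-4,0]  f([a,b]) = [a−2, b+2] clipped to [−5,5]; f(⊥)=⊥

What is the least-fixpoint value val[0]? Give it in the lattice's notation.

[-5,5]

Iteration log — 23 steps:
  step 1. node 0  ⊔preds=⊥  new=⊥  stable
  step 2. node 1  ⊔preds=[-4,0]  new=[-4,0]  old=⊥  +wl: 0
  step 3. node 2  ⊔preds=[-4,0]  new=[-5,0]  old=⊥  +wl: 1
  step 4. node 3  ⊔preds=[-4,0]  new=[-4,0]  old=⊥  +wl: 
  step 5. node 4  ⊔preds=[-5,0]  new=[-5,2]  old=[-4,0]  +wl: 
  step 6. node 0  ⊔preds=[-5,0]  new=[-5,2]  old=⊥  +wl: 3
  step 7. node 1  ⊔preds=[-5,2]  new=[-5,2]  old=[-4,0]  +wl: 0,2
  step 8. node 3  ⊔preds=[-5,2]  new=[-5,2]  old=[-4,0]  +wl: 1,4
  step 9. node 0  ⊔preds=[-5,2]  new=[-5,4]  old=[-5,2]  +wl: 3
  step 10. node 2  ⊔preds=[-5,2]  new=[-5,0]  stable
  step 11. node 1  ⊔preds=[-5,2]  new=[-5,2]  stable
  step 12. node 4  ⊔preds=[-5,2]  new=[-5,4]  old=[-5,2]  +wl: 1
  step 13. node 3  ⊔preds=[-5,4]  new=[-5,4]  old=[-5,2]  +wl: 0,4
  step 14. node 1  ⊔preds=[-5,4]  new=[-5,4]  old=[-5,2]  +wl: 2,3
  step 15. node 0  ⊔preds=[-5,4]  new=[-5,5]  old=[-5,4]  +wl: 
  step 16. node 4  ⊔preds=[-5,4]  new=[-5,5]  old=[-5,4]  +wl: 1
  step 17. node 2  ⊔preds=[-5,4]  new=[-5,0]  stable
  step 18. node 3  ⊔preds=[-5,5]  new=[-5,5]  old=[-5,4]  +wl: 0,4
  step 19. node 1  ⊔preds=[-5,5]  new=[-5,5]  old=[-5,4]  +wl: 2,3
  step 20. node 0  ⊔preds=[-5,5]  new=[-5,5]  stable
  step 21. node 4  ⊔preds=[-5,5]  new=[-5,5]  stable
  step 22. node 2  ⊔preds=[-5,5]  new=[-5,0]  stable
  step 23. node 3  ⊔preds=[-5,5]  new=[-5,5]  stable

Least fixpoint reached:
  node 0: [-5,5]
  node 1: [-5,5]
  node 2: [-5,0]
  node 3: [-5,5]
  node 4: [-5,5]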